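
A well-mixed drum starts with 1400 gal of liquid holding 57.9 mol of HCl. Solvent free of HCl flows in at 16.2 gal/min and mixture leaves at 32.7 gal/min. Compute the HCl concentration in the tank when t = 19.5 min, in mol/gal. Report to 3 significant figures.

Let m(t) be the amount of HCl. Volume: V(t) = V₀ + (Q_in − Q_out) t = 1400 − 16.500 t; V(19.5) = 1078.2 gal.
Solute balance: dm/dt = 0 − Q_out C = −Q_out m/V(t).
Separate: dm/m = −Q_out dt/V(t) ⇒ ln(m/m₀) = −(Q_out/(Q_in−Q_out)) ln(V/V₀).
m = m₀ (V₀/V)^(Q_out/(Q_in−Q_out)) = 57.9 × (1400/1078.2)^(-1.9818) = 34.508 mol.
C = m/V = 34.508/1078.2 = 0.032004 mol/gal.

0.0320 mol/gal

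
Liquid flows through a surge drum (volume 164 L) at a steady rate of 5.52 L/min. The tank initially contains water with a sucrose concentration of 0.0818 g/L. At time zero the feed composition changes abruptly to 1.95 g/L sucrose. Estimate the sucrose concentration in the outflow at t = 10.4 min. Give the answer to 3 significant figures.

0.634 g/L

Transient balance on the dissolved component: V dC/dt = Q(C_in − C).
Rewrite as dC/dt + C/τ = C_in/τ, τ = V/Q = 29.710 min.
Integrating: C(t) = C_in + (C₀ − C_in) e^(−t/τ).
C(10.4) = 1.95 + (0.0818 − 1.95)·e^(−10.4/29.710) = 1.95 + (-1.8682)·0.70465 = 0.63357 g/L.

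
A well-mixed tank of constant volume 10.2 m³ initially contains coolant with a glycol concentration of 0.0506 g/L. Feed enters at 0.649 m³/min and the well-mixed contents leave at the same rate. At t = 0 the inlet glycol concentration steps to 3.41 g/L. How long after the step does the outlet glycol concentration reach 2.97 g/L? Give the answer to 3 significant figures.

Species balance: V dC/dt = Q(C_in − C) ⇒ τ = V/Q = 15.716 min.
C(t) = C_in + (C₀ − C_in) e^(−t/τ). Set C = 2.97 and solve for t:
e^(−t/τ) = (C − C_in)/(C₀ − C_in) = (2.97 − 3.41)/(0.0506 − 3.41) = 0.13098
t = −τ ln(…) = 15.716 × 2.0327 = 31.948 min.

31.9 min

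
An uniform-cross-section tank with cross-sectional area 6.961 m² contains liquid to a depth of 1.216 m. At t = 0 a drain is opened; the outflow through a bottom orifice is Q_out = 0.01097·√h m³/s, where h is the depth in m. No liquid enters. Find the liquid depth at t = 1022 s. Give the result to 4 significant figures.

0.08846 m

With no inflow, A dh/dt = −0.01097 √h.
Separate and integrate: 2(√h − √h₀) = −(0.01097/A) t.
√h = √1.216 − 0.01097·1022/(2·6.961) = 1.10272 − 0.805297 = 0.297427.
h = 0.297427² = 0.0884630 m.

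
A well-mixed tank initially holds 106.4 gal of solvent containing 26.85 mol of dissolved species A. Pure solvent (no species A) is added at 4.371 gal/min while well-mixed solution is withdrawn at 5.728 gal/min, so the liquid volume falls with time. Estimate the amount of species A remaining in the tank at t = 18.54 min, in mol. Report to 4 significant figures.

Total volume: dV/dt = Q_in − Q_out = -1.35700 gal/min, so V(t) = 106.4 − 1.35700 t and V(18.54) = 81.2412 gal.
No species A enters, so dm/dt = −Q_out · (m/V).
Separate: dm/m = −Q_out dt/V(t) ⇒ ln(m/m₀) = −(Q_out/(Q_in−Q_out)) ln(V/V₀).
m = m₀ (V₀/V)^(Q_out/(Q_in−Q_out)) = 26.85 × (106.4/81.2412)^(-4.22108) = 8.59768 mol.

8.598 mol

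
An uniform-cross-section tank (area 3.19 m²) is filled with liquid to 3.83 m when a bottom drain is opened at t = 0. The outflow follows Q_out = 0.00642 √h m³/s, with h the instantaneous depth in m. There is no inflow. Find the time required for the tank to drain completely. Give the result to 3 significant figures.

A dh/dt = −Q_out = −0.00642 √h.
This is separable: 2 d(√h)/dt = −0.00642/A, so √h = √h₀ − (0.00642/(2A)) t.
Tank is empty when √h = 0: t_empty = 2A√h₀/0.00642.
t_empty = 2·3.19·√3.83/0.00642 = 6.3800·1.9570/0.00642 = 1944.8 s.

1940 s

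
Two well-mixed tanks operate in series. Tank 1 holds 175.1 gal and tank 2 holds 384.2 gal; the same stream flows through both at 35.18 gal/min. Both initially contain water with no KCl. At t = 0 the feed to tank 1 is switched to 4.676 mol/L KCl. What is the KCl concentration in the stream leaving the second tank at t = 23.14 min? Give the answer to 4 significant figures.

3.681 mol/L

Time constants: τᵢ = Vᵢ/Q for each well-mixed tank.
τ₁ = 175.1/35.18 = 4.97726 min; τ₂ = 384.2/35.18 = 10.9210 min.
Solving the cascade with C₁(0)=C₂(0)=0 gives C₂(t) = C_in[1 − (τ₁ e^(−t/τ₁) − τ₂ e^(−t/τ₂))/(τ₁ − τ₂)].
At t = 23.14: e^(−t/τ₁) = 0.00956979, e^(−t/τ₂) = 0.120169.
C₂ = 4.676·[1 − (4.97726·0.00956979 − 10.9210·0.120169)/(-5.94372)] = 4.676·0.787216 = 3.68102 mol/L.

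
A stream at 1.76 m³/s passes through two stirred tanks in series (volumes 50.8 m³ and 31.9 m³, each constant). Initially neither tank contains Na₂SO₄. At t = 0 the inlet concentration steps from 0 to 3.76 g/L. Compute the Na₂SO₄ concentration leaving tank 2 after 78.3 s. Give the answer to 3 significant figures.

Each tank obeys Vᵢ dCᵢ/dt = Q(Cᵢ₋₁ − Cᵢ), so τᵢ = Vᵢ/Q.
τ₁ = 50.8/1.76 = 28.864 s; τ₂ = 31.9/1.76 = 18.125 s.
Tank 1: C₁ = C_in(1 − e^(−t/τ₁)). Tank 2 (τ₁ ≠ τ₂): C₂ = C_in[1 − (τ₁ e^(−t/τ₁) − τ₂ e^(−t/τ₂))/(τ₁ − τ₂)].
At t = 78.3: e^(−t/τ₁) = 0.066354, e^(−t/τ₂) = 0.013300.
C₂ = 3.76·[1 − (28.864·0.066354 − 18.125·0.013300)/(10.739)] = 3.76·0.84410 = 3.1738 g/L.

3.17 g/L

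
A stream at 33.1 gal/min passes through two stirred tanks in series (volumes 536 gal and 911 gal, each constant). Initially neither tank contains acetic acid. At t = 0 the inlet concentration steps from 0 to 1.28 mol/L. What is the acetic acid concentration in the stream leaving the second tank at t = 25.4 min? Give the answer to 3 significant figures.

0.426 mol/L

Time constants: τᵢ = Vᵢ/Q for each well-mixed tank.
τ₁ = 536/33.1 = 16.193 min; τ₂ = 911/33.1 = 27.523 min.
Tank 1: C₁ = C_in(1 − e^(−t/τ₁)). Tank 2 (τ₁ ≠ τ₂): C₂ = C_in[1 − (τ₁ e^(−t/τ₁) − τ₂ e^(−t/τ₂))/(τ₁ − τ₂)].
At t = 25.4: e^(−t/τ₁) = 0.20835, e^(−t/τ₂) = 0.39737.
C₂ = 1.28·[1 − (16.193·0.20835 − 27.523·0.39737)/(-11.329)] = 1.28·0.33244 = 0.42553 mol/L.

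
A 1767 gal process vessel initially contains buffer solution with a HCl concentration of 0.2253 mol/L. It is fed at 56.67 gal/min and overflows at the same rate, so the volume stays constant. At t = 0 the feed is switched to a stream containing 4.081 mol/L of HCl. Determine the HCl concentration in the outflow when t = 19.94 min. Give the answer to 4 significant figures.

2.047 mol/L

Species balance on the tank: V dC/dt = Q(C_in − C).
So dC/dt = (C_in − C)/τ with τ = V/Q = 1767/56.67 = 31.1805 min.
Integrating: C(t) = C_in + (C₀ − C_in) e^(−t/τ).
C(19.94) = 4.081 + (0.2253 − 4.081)·e^(−19.94/31.1805) = 4.081 + (-3.85570)·0.527555 = 2.04691 mol/L.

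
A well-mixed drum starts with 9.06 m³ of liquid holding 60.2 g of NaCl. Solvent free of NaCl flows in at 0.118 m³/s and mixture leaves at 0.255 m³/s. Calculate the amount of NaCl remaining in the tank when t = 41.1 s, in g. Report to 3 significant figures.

9.87 g

Let m(t) be the amount of NaCl. Volume: V(t) = V₀ + (Q_in − Q_out) t = 9.06 − 0.13700 t; V(41.1) = 3.4293 m³.
Species balance (pure solvent in): dm/dt = −Q_out · m/V(t).
dm/m = −Q_out dt/(V₀ − 0.13700 t); integrating gives ln(m/m₀) = −(Q_out/(Q_in−Q_out)) ln(V/V₀).
m = m₀ (V₀/V)^(Q_out/(Q_in−Q_out)) = 60.2 × (9.06/3.4293)^(-1.8613) = 9.8688 g.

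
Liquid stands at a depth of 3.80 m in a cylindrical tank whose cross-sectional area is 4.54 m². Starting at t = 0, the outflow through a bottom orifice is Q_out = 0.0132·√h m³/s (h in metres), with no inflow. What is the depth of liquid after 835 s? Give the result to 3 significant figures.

0.541 m

Mass balance (ρ constant): A dh/dt = −0.0132 √h.
∫ h^(−1/2) dh = −(0.0132/A) ∫ dt, giving 2√h = 2√h₀ − (0.0132/A) t.
√h = √3.80 − 0.0132·835/(2·4.54) = 1.9494 − 1.2139 = 0.73548.
h = 0.73548² = 0.54093 m.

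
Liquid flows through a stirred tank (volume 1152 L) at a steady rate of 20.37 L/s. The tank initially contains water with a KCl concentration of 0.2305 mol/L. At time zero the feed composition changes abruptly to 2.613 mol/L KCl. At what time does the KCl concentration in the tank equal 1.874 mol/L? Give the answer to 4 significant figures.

66.20 s

Unsteady species balance (constant V, well mixed): V dC/dt = Q(C_in − C), so τ = V/Q = 56.5538 s.
C(t) = C_in + (C₀ − C_in) e^(−t/τ). Set C = 1.874 and solve for t:
e^(−t/τ) = (C − C_in)/(C₀ − C_in) = (1.874 − 2.613)/(0.2305 − 2.613) = 0.310178
t = −τ ln(…) = 56.5538 × 1.17061 = 66.2023 s.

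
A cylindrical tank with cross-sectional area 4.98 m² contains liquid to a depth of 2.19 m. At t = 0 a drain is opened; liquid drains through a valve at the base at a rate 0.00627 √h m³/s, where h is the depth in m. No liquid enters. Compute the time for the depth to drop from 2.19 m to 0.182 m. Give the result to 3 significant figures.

A dh/dt = −Q_out = −0.00627 √h.
Separate and integrate: 2(√h − √h₀) = −(0.00627/A) t.
t = 2A(√h₀ − √h)/0.00627 = 2·4.98·(√2.19 − √0.182)/0.00627
  = 9.9600 × (1.4799 − 0.42661) / 0.00627 = 1673.1 s.

1670 s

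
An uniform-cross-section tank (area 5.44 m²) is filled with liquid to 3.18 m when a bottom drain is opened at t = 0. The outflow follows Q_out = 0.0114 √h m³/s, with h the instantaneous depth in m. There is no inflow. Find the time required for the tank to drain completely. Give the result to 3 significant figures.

With no inflow, A dh/dt = −0.0114 √h.
∫ h^(−1/2) dh = −(0.0114/A) ∫ dt, giving 2√h = 2√h₀ − (0.0114/A) t.
Set h = 0: 2√h₀ = (0.0114/A) t_empty ⇒ t_empty = 2A√h₀/0.0114.
t_empty = 2·5.44·√3.18/0.0114 = 10.880·1.7833/0.0114 = 1701.9 s.

1700 s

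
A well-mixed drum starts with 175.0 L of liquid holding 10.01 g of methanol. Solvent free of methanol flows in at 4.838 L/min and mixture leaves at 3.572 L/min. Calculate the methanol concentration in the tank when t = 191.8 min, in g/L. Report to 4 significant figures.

Total volume: dV/dt = Q_in − Q_out = 1.26600 L/min, so V(t) = 175.0 + 1.26600 t and V(191.8) = 417.819 L.
Solute balance: dm/dt = 0 − Q_out C = −Q_out m/V(t).
Separate: dm/m = −Q_out dt/V(t) ⇒ ln(m/m₀) = −(Q_out/(Q_in−Q_out)) ln(V/V₀).
m = m₀ (V₀/V)^(Q_out/(Q_in−Q_out)) = 10.01 × (175.0/417.819)^(2.82148) = 0.859120 g.
C = m/V = 0.859120/417.819 = 0.00205620 g/L.

0.002056 g/L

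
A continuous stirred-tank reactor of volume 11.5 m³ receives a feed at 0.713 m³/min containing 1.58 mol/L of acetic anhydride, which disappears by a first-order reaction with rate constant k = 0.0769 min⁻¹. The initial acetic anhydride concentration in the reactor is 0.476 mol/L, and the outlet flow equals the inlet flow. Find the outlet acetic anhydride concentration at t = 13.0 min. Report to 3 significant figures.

V dC/dt = Q(C_in − C) − k V C.
This is linear with rate a = Q/V + k = 0.13890 min⁻¹.
C_ss = Q C_in/(Q + kV) = 0.70526 mol/L; C(t) = C_ss + (C₀ − C_ss) e^(−a t).
C(13.0) = 0.70526 + (-0.22926)·e^(−0.13890·13.0) = 0.70526 + (-0.22926)·0.16436 = 0.66758 mol/L.

0.668 mol/L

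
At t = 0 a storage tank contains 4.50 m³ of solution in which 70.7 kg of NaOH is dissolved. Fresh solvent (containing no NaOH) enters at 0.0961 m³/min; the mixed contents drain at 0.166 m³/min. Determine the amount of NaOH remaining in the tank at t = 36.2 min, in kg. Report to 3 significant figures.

9.94 kg

Total volume: dV/dt = Q_in − Q_out = -0.069900 m³/min, so V(t) = 4.50 − 0.069900 t and V(36.2) = 1.9696 m³.
Species balance (pure solvent in): dm/dt = −Q_out · m/V(t).
dm/m = −Q_out dt/(V₀ − 0.069900 t); integrating gives ln(m/m₀) = −(Q_out/(Q_in−Q_out)) ln(V/V₀).
m = m₀ (V₀/V)^(Q_out/(Q_in−Q_out)) = 70.7 × (4.50/1.9696)^(-2.3748) = 9.9372 kg.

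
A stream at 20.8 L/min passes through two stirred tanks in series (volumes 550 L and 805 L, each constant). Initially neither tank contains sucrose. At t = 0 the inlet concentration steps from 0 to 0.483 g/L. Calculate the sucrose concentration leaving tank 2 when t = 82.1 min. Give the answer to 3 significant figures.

Species balance on tank i: dCᵢ/dt = (Cᵢ₋₁ − Cᵢ)/τᵢ with τᵢ = Vᵢ/Q.
τ₁ = 550/20.8 = 26.442 min; τ₂ = 805/20.8 = 38.702 min.
Tank 1: C₁ = C_in(1 − e^(−t/τ₁)). Tank 2 (τ₁ ≠ τ₂): C₂ = C_in[1 − (τ₁ e^(−t/τ₁) − τ₂ e^(−t/τ₂))/(τ₁ − τ₂)].
At t = 82.1: e^(−t/τ₁) = 0.044830, e^(−t/τ₂) = 0.11987.
C₂ = 0.483·[1 − (26.442·0.044830 − 38.702·0.11987)/(-12.260)] = 0.483·0.71828 = 0.34693 g/L.

0.347 g/L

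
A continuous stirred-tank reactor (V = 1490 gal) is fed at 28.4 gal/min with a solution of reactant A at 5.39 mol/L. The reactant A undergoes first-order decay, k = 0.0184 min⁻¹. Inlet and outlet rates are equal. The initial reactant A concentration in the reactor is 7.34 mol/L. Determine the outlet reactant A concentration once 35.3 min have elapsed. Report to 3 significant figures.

Species balance: V dC/dt = Q C_in − Q C − k V C.
This is linear with rate a = Q/V + k = 0.037460 min⁻¹.
C_ss = Q C_in/(Q + kV) = 2.7425 mol/L; C(t) = C_ss + (C₀ − C_ss) e^(−a t).
C(35.3) = 2.7425 + (4.5975)·e^(−0.037460·35.3) = 2.7425 + (4.5975)·0.26651 = 3.9678 mol/L.

3.97 mol/L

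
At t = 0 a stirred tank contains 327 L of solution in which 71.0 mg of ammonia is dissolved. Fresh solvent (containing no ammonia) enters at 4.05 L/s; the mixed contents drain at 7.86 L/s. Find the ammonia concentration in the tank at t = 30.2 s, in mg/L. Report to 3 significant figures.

Let m(t) be the amount of ammonia. Volume: V(t) = V₀ + (Q_in − Q_out) t = 327 − 3.8100 t; V(30.2) = 211.94 L.
Species balance (pure solvent in): dm/dt = −Q_out · m/V(t).
dm/m = −Q_out dt/(V₀ − 3.8100 t); integrating gives ln(m/m₀) = −(Q_out/(Q_in−Q_out)) ln(V/V₀).
m = m₀ (V₀/V)^(Q_out/(Q_in−Q_out)) = 71.0 × (327/211.94)^(-2.0630) = 29.021 mg.
C = m/V = 29.021/211.94 = 0.13693 mg/L.

0.137 mg/L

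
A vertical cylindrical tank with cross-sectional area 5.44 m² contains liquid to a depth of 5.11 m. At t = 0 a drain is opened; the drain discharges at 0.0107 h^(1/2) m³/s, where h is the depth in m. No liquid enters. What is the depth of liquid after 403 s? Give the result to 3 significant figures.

3.48 m

With no inflow, A dh/dt = −0.0107 √h.
This is separable: 2 d(√h)/dt = −0.0107/A, so √h = √h₀ − (0.0107/(2A)) t.
√h = √5.11 − 0.0107·403/(2·5.44) = 2.2605 − 0.39633 = 1.8642.
h = 1.8642² = 3.4752 m.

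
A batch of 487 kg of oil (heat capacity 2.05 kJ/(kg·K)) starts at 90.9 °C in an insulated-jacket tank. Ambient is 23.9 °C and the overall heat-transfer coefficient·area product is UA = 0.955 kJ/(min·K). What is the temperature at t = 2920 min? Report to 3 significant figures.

M c_p dT/dt = −UA(T − T_amb).
dT/dt = (T_ss − T)/τ with T_ss = T_amb = 23.900 °C, τ = M c_p/UA = 487·2.05/0.955 = 1045.4 min.
T approaches T_ss exponentially: T(t) = T_ss + (T₀ − T_ss) e^(−t/τ).
T(2920) = 23.900 + (67.000)·0.061224 = 28.002 °C.

28.0 °C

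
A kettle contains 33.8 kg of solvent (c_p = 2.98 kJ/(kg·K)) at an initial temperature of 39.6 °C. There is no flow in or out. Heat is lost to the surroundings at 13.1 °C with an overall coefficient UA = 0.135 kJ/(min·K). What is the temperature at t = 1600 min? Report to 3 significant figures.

16.2 °C

Lumped-capacitance energy balance: M c_p dT/dt = UA(T_amb − T).
dT/dt = (T_ss − T)/τ with T_ss = T_amb = 13.100 °C, τ = M c_p/UA = 33.8·2.98/0.135 = 746.10 min.
Integrating: T(t) = T_ss + (T₀ − T_ss) e^(−t/τ).
T(1600) = 13.100 + (26.500)·0.11713 = 16.204 °C.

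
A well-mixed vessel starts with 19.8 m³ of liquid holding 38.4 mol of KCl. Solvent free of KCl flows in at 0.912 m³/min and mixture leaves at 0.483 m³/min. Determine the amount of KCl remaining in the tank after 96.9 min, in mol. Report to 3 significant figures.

Total volume: dV/dt = Q_in − Q_out = 0.42900 m³/min, so V(t) = 19.8 + 0.42900 t and V(96.9) = 61.370 m³.
No KCl enters, so dm/dt = −Q_out · (m/V).
dm/m = −Q_out dt/(V₀ + 0.42900 t); integrating gives ln(m/m₀) = −(Q_out/(Q_in−Q_out)) ln(V/V₀).
m = m₀ (V₀/V)^(Q_out/(Q_in−Q_out)) = 38.4 × (19.8/61.370)^(1.1259) = 10.745 mol.

10.7 mol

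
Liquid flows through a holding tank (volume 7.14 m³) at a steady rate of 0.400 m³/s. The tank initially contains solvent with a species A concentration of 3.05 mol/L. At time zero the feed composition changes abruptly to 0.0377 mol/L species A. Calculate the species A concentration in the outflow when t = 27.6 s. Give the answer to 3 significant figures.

Transient balance on the dissolved component: V dC/dt = Q(C_in − C).
Rewrite as dC/dt + C/τ = C_in/τ, τ = V/Q = 17.850 s.
C approaches C_in exponentially: C(t) = C_in + (C₀ − C_in) e^(−t/τ).
C(27.6) = 0.0377 + (3.05 − 0.0377)·e^(−27.6/17.850) = 0.0377 + (3.0123)·0.21305 = 0.67948 mol/L.

0.679 mol/L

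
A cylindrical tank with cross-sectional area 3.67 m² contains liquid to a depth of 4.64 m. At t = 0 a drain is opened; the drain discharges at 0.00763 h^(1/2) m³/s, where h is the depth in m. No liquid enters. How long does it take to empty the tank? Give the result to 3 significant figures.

A dh/dt = −Q_out = −0.00763 √h.
∫ h^(−1/2) dh = −(0.00763/A) ∫ dt, giving 2√h = 2√h₀ − (0.00763/A) t.
Set h = 0: 2√h₀ = (0.00763/A) t_empty ⇒ t_empty = 2A√h₀/0.00763.
t_empty = 2·3.67·√4.64/0.00763 = 7.3400·2.1541/0.00763 = 2072.2 s.

2070 s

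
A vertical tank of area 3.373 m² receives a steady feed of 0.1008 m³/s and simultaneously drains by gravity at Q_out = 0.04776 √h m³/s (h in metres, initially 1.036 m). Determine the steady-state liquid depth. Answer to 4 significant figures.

4.454 m

Unsteady balance on liquid volume: A dh/dt = Q_in − 0.04776 √h. At steady state dh/dt = 0:
Q_in = 0.04776 √h_ss ⇒ √h_ss = 0.1008/0.04776 = 2.11055.
h_ss = 2.11055² = 4.45443 m. (Since h₀ = 1.036 m < h_ss, the level will rise toward this value.)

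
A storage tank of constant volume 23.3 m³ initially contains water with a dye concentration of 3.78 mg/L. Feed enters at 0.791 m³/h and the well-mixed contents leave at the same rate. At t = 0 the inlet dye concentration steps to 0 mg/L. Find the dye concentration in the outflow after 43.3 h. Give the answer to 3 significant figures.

Transient balance on the dissolved component: V dC/dt = Q(C_in − C).
Rewrite as dC/dt + C/τ = C_in/τ, τ = V/Q = 29.456 h.
C approaches C_in exponentially: C(t) = C_in + (C₀ − C_in) e^(−t/τ).
C(43.3) = 0 + (3.78 − 0)·e^(−43.3/29.456) = 0 + (3.7800)·0.22993 = 0.86914 mg/L.

0.869 mg/L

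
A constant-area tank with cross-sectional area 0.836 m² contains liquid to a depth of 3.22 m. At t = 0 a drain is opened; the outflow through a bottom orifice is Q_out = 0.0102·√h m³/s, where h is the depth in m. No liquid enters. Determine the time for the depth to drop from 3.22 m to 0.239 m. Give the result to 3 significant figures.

214 s

A dh/dt = −Q_out = −0.0102 √h.
This is separable: 2 d(√h)/dt = −0.0102/A, so √h = √h₀ − (0.0102/(2A)) t.
t = 2A(√h₀ − √h)/0.0102 = 2·0.836·(√3.22 − √0.239)/0.0102
  = 1.6720 × (1.7944 − 0.48888) / 0.0102 = 214.01 s.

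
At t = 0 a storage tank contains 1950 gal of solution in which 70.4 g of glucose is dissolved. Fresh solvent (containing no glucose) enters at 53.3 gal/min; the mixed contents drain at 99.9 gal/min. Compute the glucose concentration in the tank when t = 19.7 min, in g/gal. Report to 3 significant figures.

0.0174 g/gal

Let m(t) be the amount of glucose. Volume: V(t) = V₀ + (Q_in − Q_out) t = 1950 − 46.600 t; V(19.7) = 1032.0 gal.
No glucose enters, so dm/dt = −Q_out · (m/V).
dm/m = −Q_out dt/(V₀ − 46.600 t); integrating gives ln(m/m₀) = −(Q_out/(Q_in−Q_out)) ln(V/V₀).
m = m₀ (V₀/V)^(Q_out/(Q_in−Q_out)) = 70.4 × (1950/1032.0)^(-2.1438) = 17.993 g.
C = m/V = 17.993/1032.0 = 0.017436 g/gal.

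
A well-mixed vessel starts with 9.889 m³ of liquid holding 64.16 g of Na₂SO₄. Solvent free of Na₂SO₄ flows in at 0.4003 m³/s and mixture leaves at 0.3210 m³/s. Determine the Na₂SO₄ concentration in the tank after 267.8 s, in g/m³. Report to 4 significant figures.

0.01988 g/m³

Let m(t) be the amount of Na₂SO₄. Volume: V(t) = V₀ + (Q_in − Q_out) t = 9.889 + 0.0793000 t; V(267.8) = 31.1255 m³.
No Na₂SO₄ enters, so dm/dt = −Q_out · (m/V).
dm/m = −Q_out dt/(V₀ + 0.0793000 t); integrating gives ln(m/m₀) = −(Q_out/(Q_in−Q_out)) ln(V/V₀).
m = m₀ (V₀/V)^(Q_out/(Q_in−Q_out)) = 64.16 × (9.889/31.1255)^(4.04792) = 0.618791 g.
C = m/V = 0.618791/31.1255 = 0.0198805 g/m³.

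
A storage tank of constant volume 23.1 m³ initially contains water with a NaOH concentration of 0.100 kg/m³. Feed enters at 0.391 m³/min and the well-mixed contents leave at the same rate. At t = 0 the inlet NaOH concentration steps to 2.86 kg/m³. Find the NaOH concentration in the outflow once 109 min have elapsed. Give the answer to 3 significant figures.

2.42 kg/m³

Unsteady species balance (constant V, well mixed): V dC/dt = Q(C_in − C).
Rewrite as dC/dt + C/τ = C_in/τ, τ = V/Q = 59.079 min.
Solution: C(t) = C_in + (C₀ − C_in) e^(−t/τ).
C(109) = 2.86 + (0.100 − 2.86)·e^(−109/59.079) = 2.86 + (-2.7600)·0.15803 = 2.4238 kg/m³.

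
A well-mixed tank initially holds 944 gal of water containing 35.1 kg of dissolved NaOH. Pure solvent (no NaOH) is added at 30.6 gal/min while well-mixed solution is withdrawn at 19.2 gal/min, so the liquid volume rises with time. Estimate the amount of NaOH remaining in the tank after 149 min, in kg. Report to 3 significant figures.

6.20 kg

Let m(t) be the amount of NaOH. Volume: V(t) = V₀ + (Q_in − Q_out) t = 944 + 11.400 t; V(149) = 2642.6 gal.
Solute balance: dm/dt = 0 − Q_out C = −Q_out m/V(t).
Separate: dm/m = −Q_out dt/V(t) ⇒ ln(m/m₀) = −(Q_out/(Q_in−Q_out)) ln(V/V₀).
m = m₀ (V₀/V)^(Q_out/(Q_in−Q_out)) = 35.1 × (944/2642.6)^(1.6842) = 6.1996 kg.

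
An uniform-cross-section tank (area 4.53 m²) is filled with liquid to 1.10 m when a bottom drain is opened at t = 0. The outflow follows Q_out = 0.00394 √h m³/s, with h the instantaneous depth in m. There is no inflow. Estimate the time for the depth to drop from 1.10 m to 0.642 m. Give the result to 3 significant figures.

With no inflow, A dh/dt = −0.00394 √h.
Separate and integrate: 2(√h − √h₀) = −(0.00394/A) t.
t = 2A(√h₀ − √h)/0.00394 = 2·4.53·(√1.10 − √0.642)/0.00394
  = 9.0600 × (1.0488 − 0.80125) / 0.00394 = 569.26 s.

569 s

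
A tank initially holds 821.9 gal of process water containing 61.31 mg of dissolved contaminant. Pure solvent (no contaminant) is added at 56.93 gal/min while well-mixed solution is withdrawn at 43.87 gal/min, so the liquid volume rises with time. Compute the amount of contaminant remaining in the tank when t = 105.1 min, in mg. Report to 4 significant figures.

2.264 mg

Let m(t) be the amount of contaminant. Volume: V(t) = V₀ + (Q_in − Q_out) t = 821.9 + 13.0600 t; V(105.1) = 2194.51 gal.
Species balance (pure solvent in): dm/dt = −Q_out · m/V(t).
dm/m = −Q_out dt/(V₀ + 13.0600 t); integrating gives ln(m/m₀) = −(Q_out/(Q_in−Q_out)) ln(V/V₀).
m = m₀ (V₀/V)^(Q_out/(Q_in−Q_out)) = 61.31 × (821.9/2194.51)^(3.35911) = 2.26366 mg.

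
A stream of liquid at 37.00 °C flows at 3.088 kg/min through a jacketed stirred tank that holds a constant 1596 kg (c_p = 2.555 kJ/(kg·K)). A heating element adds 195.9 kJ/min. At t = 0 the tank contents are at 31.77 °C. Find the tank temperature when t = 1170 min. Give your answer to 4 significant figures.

58.70 °C

M c_p dT/dt = ṁ c_p (T_in − T) + Q̇.
Rearrange: dT/dt = (T_ss − T)/τ with τ = M/ṁ = 516.839 min and T_ss = T_in + Q̇/(ṁ c_p) = 61.8294 °C.
Integrating: T(t) = T_ss + (T₀ − T_ss) e^(−t/τ).
T(1170) = 61.8294 + (-30.0594)·e^(−1170/516.839) = 61.8294 + (-30.0594)·0.103959 = 58.7045 °C.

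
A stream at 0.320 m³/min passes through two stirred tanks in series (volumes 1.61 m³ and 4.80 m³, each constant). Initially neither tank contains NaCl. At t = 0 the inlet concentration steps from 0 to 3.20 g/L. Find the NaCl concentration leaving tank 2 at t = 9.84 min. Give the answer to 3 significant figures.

0.930 g/L

Species balance on tank i: dCᵢ/dt = (Cᵢ₋₁ − Cᵢ)/τᵢ with τᵢ = Vᵢ/Q.
τ₁ = 1.61/0.320 = 5.0312 min; τ₂ = 4.80/0.320 = 15.000 min.
Solving the cascade with C₁(0)=C₂(0)=0 gives C₂(t) = C_in[1 − (τ₁ e^(−t/τ₁) − τ₂ e^(−t/τ₂))/(τ₁ − τ₂)].
At t = 9.84: e^(−t/τ₁) = 0.14145, e^(−t/τ₂) = 0.51892.
C₂ = 3.20·[1 − (5.0312·0.14145 − 15.000·0.51892)/(-9.9688)] = 3.20·0.29057 = 0.92982 g/L.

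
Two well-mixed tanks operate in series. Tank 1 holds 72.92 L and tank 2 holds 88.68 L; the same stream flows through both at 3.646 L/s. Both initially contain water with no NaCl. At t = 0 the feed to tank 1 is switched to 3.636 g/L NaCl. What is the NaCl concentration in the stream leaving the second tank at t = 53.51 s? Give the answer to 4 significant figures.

Time constants: τᵢ = Vᵢ/Q for each well-mixed tank.
τ₁ = 72.92/3.646 = 20.0000 s; τ₂ = 88.68/3.646 = 24.3225 s.
Tank 1: C₁ = C_in(1 − e^(−t/τ₁)). Tank 2 (τ₁ ≠ τ₂): C₂ = C_in[1 − (τ₁ e^(−t/τ₁) − τ₂ e^(−t/τ₂))/(τ₁ − τ₂)].
At t = 53.51: e^(−t/τ₁) = 0.0688724, e^(−t/τ₂) = 0.110801.
C₂ = 3.636·[1 − (20.0000·0.0688724 − 24.3225·0.110801)/(-4.32255)] = 3.636·0.695197 = 2.52774 g/L.

2.528 g/L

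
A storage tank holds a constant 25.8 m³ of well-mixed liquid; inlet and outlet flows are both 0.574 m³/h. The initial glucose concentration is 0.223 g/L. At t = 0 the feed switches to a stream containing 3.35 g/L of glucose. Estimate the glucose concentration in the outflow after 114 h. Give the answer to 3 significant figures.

Unsteady species balance (constant V, well mixed): V dC/dt = Q(C_in − C).
Time constant τ = V/Q = 25.8/0.574 = 44.948 h.
C approaches C_in exponentially: C(t) = C_in + (C₀ − C_in) e^(−t/τ).
C(114) = 3.35 + (0.223 − 3.35)·e^(−114/44.948) = 3.35 + (-3.1270)·0.079160 = 3.1025 g/L.

3.10 g/L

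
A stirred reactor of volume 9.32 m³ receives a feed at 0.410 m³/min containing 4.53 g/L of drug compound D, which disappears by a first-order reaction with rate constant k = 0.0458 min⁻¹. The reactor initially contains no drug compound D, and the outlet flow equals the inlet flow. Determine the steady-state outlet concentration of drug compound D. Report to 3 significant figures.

2.22 g/L

V dC/dt = Q(C_in − C) − k V C.
At steady state: 0 = Q C_in − (Q + kV) C_ss, so C_ss = Q C_in/(Q + kV).
C_ss = 0.410·4.53/(0.410 + 0.0458·9.32) = 1.8573/0.83686 = 2.2194 g/L.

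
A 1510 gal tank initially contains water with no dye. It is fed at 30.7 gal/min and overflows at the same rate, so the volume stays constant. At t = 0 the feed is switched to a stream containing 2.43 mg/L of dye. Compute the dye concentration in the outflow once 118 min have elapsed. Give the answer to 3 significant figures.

2.21 mg/L

Mass balance on the solute (V constant): V dC/dt = Q(C_in − C).
Rewrite as dC/dt + C/τ = C_in/τ, τ = V/Q = 49.186 min.
This is linear first-order; C(t) = C_in + (C₀ − C_in) e^(−t/τ).
C(118) = 2.43 + (0 − 2.43)·e^(−118/49.186) = 2.43 + (-2.4300)·0.090802 = 2.2094 mg/L.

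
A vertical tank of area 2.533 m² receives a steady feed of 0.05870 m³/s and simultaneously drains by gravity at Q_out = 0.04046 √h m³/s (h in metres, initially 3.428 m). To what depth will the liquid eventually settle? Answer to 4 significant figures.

Level balance: A dh/dt = 0.05870 − 0.04046 √h. Setting dh/dt = 0:
Q_in = 0.04046 √h_ss ⇒ √h_ss = 0.05870/0.04046 = 1.45082.
h_ss = 1.45082² = 2.10487 m. (Since h₀ = 3.428 m > h_ss, the level will fall toward this value.)

2.105 m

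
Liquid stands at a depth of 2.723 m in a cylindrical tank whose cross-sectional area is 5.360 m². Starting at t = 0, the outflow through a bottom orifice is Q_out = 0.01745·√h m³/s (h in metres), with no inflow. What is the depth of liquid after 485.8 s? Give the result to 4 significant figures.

0.7385 m

A dh/dt = −Q_out = −0.01745 √h.
Separate and integrate: 2(√h − √h₀) = −(0.01745/A) t.
√h = √2.723 − 0.01745·485.8/(2·5.360) = 1.65015 − 0.790785 = 0.859367.
h = 0.859367² = 0.738512 m.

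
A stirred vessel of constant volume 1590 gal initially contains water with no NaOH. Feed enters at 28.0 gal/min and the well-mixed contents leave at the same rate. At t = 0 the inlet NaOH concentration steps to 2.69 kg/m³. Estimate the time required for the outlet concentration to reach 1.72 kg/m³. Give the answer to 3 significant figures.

Unsteady species balance (constant V, well mixed): V dC/dt = Q(C_in − C), so τ = V/Q = 56.786 min.
C(t) = C_in + (C₀ − C_in) e^(−t/τ). Set C = 1.72 and solve for t:
e^(−t/τ) = (C − C_in)/(C₀ − C_in) = (1.72 − 2.69)/(0 − 2.69) = 0.36059
t = −τ ln(…) = 56.786 × 1.0200 = 57.921 min.

57.9 min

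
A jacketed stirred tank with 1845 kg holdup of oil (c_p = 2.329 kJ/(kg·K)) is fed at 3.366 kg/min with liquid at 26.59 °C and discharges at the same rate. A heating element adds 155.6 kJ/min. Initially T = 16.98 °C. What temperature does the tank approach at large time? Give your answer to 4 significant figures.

Energy balance: M c_p dT/dt = ṁ c_p (T_in − T) + 155.6.
At steady state dT/dt = 0 ⇒ T_ss = T_in + Q̇/(ṁ c_p) = 26.59 + 155.6/(3.366·2.329) = 46.4384 °C.

46.44 °C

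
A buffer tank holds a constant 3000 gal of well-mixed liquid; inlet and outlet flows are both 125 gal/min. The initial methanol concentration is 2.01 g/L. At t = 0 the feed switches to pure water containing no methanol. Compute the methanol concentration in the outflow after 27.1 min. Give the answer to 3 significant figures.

0.650 g/L

Unsteady species balance (constant V, well mixed): V dC/dt = Q(C_in − C).
Rewrite as dC/dt + C/τ = C_in/τ, τ = V/Q = 24.000 min.
Integrating: C(t) = C_in + (C₀ − C_in) e^(−t/τ).
C(27.1) = 0 + (2.01 − 0)·e^(−27.1/24.000) = 0 + (2.0100)·0.32330 = 0.64984 g/L.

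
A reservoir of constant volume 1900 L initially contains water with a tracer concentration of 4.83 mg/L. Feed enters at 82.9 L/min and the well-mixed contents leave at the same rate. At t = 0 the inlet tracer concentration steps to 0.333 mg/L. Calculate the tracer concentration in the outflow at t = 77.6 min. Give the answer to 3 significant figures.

0.485 mg/L

Transient balance on the dissolved component: V dC/dt = Q(C_in − C).
So dC/dt = (C_in − C)/τ with τ = V/Q = 1900/82.9 = 22.919 min.
C approaches C_in exponentially: C(t) = C_in + (C₀ − C_in) e^(−t/τ).
C(77.6) = 0.333 + (4.83 − 0.333)·e^(−77.6/22.919) = 0.333 + (4.4970)·0.033850 = 0.48522 mg/L.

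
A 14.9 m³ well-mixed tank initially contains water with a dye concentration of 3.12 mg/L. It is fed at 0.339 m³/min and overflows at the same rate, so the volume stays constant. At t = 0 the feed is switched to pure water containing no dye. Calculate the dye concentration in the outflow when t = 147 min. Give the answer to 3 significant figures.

Mass balance on the solute (V constant): V dC/dt = Q(C_in − C).
Time constant τ = V/Q = 14.9/0.339 = 43.953 min.
Solution: C(t) = C_in + (C₀ − C_in) e^(−t/τ).
C(147) = 0 + (3.12 − 0)·e^(−147/43.953) = 0 + (3.1200)·0.035278 = 0.11007 mg/L.

0.110 mg/L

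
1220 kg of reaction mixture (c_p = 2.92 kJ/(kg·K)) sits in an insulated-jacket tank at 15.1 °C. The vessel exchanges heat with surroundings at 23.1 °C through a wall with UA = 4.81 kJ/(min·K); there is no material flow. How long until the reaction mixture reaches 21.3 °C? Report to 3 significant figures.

Unsteady energy balance on the tank contents: M c_p dT/dt = −UA(T − T_amb).
τ = M c_p/UA = 740.62 min; T_ss = T_amb = 23.100 °C.
T(t) = T_ss + (T₀ − T_ss)e^(−t/τ); set T = 21.3:
t = −τ ln[(T − T_ss)/(T₀ − T_ss)] = −740.62 · ln(0.22500) = 1104.8 min.

1100 min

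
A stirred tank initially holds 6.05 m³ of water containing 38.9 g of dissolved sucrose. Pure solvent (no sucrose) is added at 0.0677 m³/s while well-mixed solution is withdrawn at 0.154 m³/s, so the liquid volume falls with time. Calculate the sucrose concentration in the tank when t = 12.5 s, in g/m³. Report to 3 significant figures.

Let m(t) be the amount of sucrose. Volume: V(t) = V₀ + (Q_in − Q_out) t = 6.05 − 0.086300 t; V(12.5) = 4.9712 m³.
Species balance (pure solvent in): dm/dt = −Q_out · m/V(t).
dm/m = −Q_out dt/(V₀ − 0.086300 t); integrating gives ln(m/m₀) = −(Q_out/(Q_in−Q_out)) ln(V/V₀).
m = m₀ (V₀/V)^(Q_out/(Q_in−Q_out)) = 38.9 × (6.05/4.9712)^(-1.7845) = 27.400 g.
C = m/V = 27.400/4.9712 = 5.5117 g/m³.

5.51 g/m³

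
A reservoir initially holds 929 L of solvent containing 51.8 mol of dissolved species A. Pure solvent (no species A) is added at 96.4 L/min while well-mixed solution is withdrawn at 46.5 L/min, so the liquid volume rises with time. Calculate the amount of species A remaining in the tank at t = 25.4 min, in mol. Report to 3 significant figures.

Total volume: dV/dt = Q_in − Q_out = 49.900 L/min, so V(t) = 929 + 49.900 t and V(25.4) = 2196.5 L.
No species A enters, so dm/dt = −Q_out · (m/V).
dm/m = −Q_out dt/(V₀ + 49.900 t); integrating gives ln(m/m₀) = −(Q_out/(Q_in−Q_out)) ln(V/V₀).
m = m₀ (V₀/V)^(Q_out/(Q_in−Q_out)) = 51.8 × (929/2196.5)^(0.93186) = 23.232 mol.

23.2 mol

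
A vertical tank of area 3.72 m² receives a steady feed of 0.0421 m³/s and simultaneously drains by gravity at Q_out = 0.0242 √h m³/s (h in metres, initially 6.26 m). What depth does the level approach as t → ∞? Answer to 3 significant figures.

3.03 m

Volume balance on the tank: A dh/dt = Q_in − 0.0242 √h. At steady state dh/dt = 0:
Q_in = 0.0242 √h_ss ⇒ √h_ss = 0.0421/0.0242 = 1.7397.
h_ss = 1.7397² = 3.0264 m. (Since h₀ = 6.26 m > h_ss, the level will fall toward this value.)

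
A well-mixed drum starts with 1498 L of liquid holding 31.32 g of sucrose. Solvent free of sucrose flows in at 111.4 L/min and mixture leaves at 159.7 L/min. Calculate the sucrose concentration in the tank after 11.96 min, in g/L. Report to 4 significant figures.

0.006797 g/L

Let m(t) be the amount of sucrose. Volume: V(t) = V₀ + (Q_in − Q_out) t = 1498 − 48.3000 t; V(11.96) = 920.332 L.
No sucrose enters, so dm/dt = −Q_out · (m/V).
dm/m = −Q_out dt/(V₀ − 48.3000 t); integrating gives ln(m/m₀) = −(Q_out/(Q_in−Q_out)) ln(V/V₀).
m = m₀ (V₀/V)^(Q_out/(Q_in−Q_out)) = 31.32 × (1498/920.332)^(-3.30642) = 6.25593 g.
C = m/V = 6.25593/920.332 = 0.00679747 g/L.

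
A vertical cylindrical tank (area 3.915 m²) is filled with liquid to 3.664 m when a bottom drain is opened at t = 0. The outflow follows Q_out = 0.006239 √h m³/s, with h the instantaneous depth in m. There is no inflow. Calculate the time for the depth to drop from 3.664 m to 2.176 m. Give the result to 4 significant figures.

551.0 s

A dh/dt = −Q_out = −0.006239 √h.
Separate and integrate: 2(√h − √h₀) = −(0.006239/A) t.
t = 2A(√h₀ − √h)/0.006239 = 2·3.915·(√3.664 − √2.176)/0.006239
  = 7.83000 × (1.91416 − 1.47513) / 0.006239 = 550.987 s.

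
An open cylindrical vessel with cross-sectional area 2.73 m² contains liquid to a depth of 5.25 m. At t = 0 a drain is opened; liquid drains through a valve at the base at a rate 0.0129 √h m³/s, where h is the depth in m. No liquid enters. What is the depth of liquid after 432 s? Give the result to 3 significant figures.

1.61 m

A dh/dt = −Q_out = −0.0129 √h.
Separate and integrate: 2(√h − √h₀) = −(0.0129/A) t.
√h = √5.25 − 0.0129·432/(2·2.73) = 2.2913 − 1.0207 = 1.2706.
h = 1.2706² = 1.6145 m.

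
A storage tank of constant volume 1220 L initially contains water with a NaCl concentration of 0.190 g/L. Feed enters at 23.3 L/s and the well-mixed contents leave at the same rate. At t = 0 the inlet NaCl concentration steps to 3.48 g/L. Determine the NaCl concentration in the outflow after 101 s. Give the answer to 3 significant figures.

Unsteady species balance (constant V, well mixed): V dC/dt = Q(C_in − C).
Time constant τ = V/Q = 1220/23.3 = 52.361 s.
C approaches C_in exponentially: C(t) = C_in + (C₀ − C_in) e^(−t/τ).
C(101) = 3.48 + (0.190 − 3.48)·e^(−101/52.361) = 3.48 + (-3.2900)·0.14530 = 3.0020 g/L.

3.00 g/L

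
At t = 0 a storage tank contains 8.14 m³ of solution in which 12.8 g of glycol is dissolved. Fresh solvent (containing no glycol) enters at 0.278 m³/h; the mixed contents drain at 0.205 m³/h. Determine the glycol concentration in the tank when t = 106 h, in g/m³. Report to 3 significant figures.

0.123 g/m³

Total volume: dV/dt = Q_in − Q_out = 0.073000 m³/h, so V(t) = 8.14 + 0.073000 t and V(106) = 15.878 m³.
Species balance (pure solvent in): dm/dt = −Q_out · m/V(t).
Separate: dm/m = −Q_out dt/V(t) ⇒ ln(m/m₀) = −(Q_out/(Q_in−Q_out)) ln(V/V₀).
m = m₀ (V₀/V)^(Q_out/(Q_in−Q_out)) = 12.8 × (8.14/15.878)^(2.8082) = 1.9604 g.
C = m/V = 1.9604/15.878 = 0.12347 g/m³.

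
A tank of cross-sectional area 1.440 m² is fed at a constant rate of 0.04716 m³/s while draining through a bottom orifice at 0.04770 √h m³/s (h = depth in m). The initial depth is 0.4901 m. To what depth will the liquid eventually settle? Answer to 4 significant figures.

A dh/dt = Q_in − 0.04770 √h. Steady state requires inflow = outflow:
Q_in = 0.04770 √h_ss ⇒ √h_ss = 0.04716/0.04770 = 0.988679.
h_ss = 0.988679² = 0.977487 m. (Since h₀ = 0.4901 m < h_ss, the level will rise toward this value.)

0.9775 m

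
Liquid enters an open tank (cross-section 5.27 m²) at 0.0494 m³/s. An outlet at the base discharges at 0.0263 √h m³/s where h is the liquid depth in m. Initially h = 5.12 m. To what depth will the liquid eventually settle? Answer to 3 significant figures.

3.53 m

Level balance: A dh/dt = 0.0494 − 0.0263 √h. Setting dh/dt = 0:
Q_in = 0.0263 √h_ss ⇒ √h_ss = 0.0494/0.0263 = 1.8783.
h_ss = 1.8783² = 3.5281 m. (Since h₀ = 5.12 m > h_ss, the level will fall toward this value.)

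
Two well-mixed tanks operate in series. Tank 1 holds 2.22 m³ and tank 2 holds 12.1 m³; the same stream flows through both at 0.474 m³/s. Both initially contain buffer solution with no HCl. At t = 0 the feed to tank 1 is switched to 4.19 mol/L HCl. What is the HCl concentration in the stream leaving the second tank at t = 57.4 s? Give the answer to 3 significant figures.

3.65 mol/L

Each tank obeys Vᵢ dCᵢ/dt = Q(Cᵢ₋₁ − Cᵢ), so τᵢ = Vᵢ/Q.
τ₁ = 2.22/0.474 = 4.6835 s; τ₂ = 12.1/0.474 = 25.527 s.
Solving the cascade with C₁(0)=C₂(0)=0 gives C₂(t) = C_in[1 − (τ₁ e^(−t/τ₁) − τ₂ e^(−t/τ₂))/(τ₁ − τ₂)].
At t = 57.4: e^(−t/τ₁) = 4.7580e-06, e^(−t/τ₂) = 0.10555.
C₂ = 4.19·[1 − (4.6835·4.7580e-06 − 25.527·0.10555)/(-20.844)] = 4.19·0.87073 = 3.6484 mol/L.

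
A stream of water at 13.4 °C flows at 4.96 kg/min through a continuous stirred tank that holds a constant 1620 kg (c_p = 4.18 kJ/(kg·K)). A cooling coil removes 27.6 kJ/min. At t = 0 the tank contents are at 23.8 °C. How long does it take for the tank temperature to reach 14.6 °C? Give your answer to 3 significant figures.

501 min

Heat balance on the well-mixed liquid: M c_p dT/dt = ṁ c_p (T_in − T) − 27.6.
τ = M/ṁ = 326.61 min; T_ss = T_in − Q̇/(ṁ c_p) = 12.069 °C.
T(t) = T_ss + (T₀ − T_ss) e^(−t/τ). Set T = 14.6:
e^(−t/τ) = (14.6 − 12.069)/(23.8 − 12.069) = 0.21577
t = −326.61 · ln(0.21577) = 500.88 min.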